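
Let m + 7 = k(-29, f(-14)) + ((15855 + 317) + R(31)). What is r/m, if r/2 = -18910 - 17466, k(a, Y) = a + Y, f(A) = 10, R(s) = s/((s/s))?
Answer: -72752/16177 ≈ -4.4972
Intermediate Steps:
R(s) = s (R(s) = s/1 = s*1 = s)
k(a, Y) = Y + a
r = -72752 (r = 2*(-18910 - 17466) = 2*(-36376) = -72752)
m = 16177 (m = -7 + ((10 - 29) + ((15855 + 317) + 31)) = -7 + (-19 + (16172 + 31)) = -7 + (-19 + 16203) = -7 + 16184 = 16177)
r/m = -72752/16177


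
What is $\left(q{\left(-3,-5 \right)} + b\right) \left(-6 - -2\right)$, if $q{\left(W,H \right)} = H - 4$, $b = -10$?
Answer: $76$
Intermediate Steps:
$q{\left(W,H \right)} = -4 + H$
$\left(q{\left(-3,-5 \right)} + b\right) \left(-6 - -2\right) = \left(\left(-4 - 5\right) - 10\right) \left(-6 - -2\right) = \left(-9 - 10\right) \left(-6 + 2\right) = \left(-19\right) \left(-4\right) = 76$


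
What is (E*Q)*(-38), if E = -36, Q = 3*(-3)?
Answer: -12312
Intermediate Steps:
Q = -9
(E*Q)*(-38) = -36*(-9)*(-38) = 324*(-38) = -12312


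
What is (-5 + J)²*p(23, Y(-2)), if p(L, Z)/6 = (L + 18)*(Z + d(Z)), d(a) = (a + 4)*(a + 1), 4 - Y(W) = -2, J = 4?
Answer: 18696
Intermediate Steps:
Y(W) = 6 (Y(W) = 4 - 1*(-2) = 4 + 2 = 6)
d(a) = (1 + a)*(4 + a) (d(a) = (4 + a)*(1 + a) = (1 + a)*(4 + a))
p(L, Z) = 6*(18 + L)*(4 + Z² + 6*Z) (p(L, Z) = 6*((L + 18)*(Z + (4 + Z² + 5*Z))) = 6*((18 + L)*(4 + Z² + 6*Z)) = 6*(18 + L)*(4 + Z² + 6*Z))
(-5 + J)²*p(23, Y(-2)) = (-5 + 4)²*(432 + 108*6² + 648*6 + 6*23*6 + 6*23*(4 + 6² + 5*6)) = (-1)²*(432 + 108*36 + 3888 + 828 + 6*23*(4 + 36 + 30)) = 1*(432 + 3888 + 3888 + 828 + 6*23*70) = 1*(432 + 3888 + 3888 + 828 + 9660) = 1*18696 = 18696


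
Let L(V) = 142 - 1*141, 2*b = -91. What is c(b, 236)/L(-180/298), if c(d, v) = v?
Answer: 236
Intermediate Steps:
b = -91/2 (b = (½)*(-91) = -91/2 ≈ -45.500)
L(V) = 1 (L(V) = 142 - 141 = 1)
c(b, 236)/L(-180/298) = 236/1 = 236*1 = 236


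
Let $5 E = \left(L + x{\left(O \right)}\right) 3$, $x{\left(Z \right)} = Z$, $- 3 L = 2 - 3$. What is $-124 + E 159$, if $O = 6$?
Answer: $\frac{2401}{5} \approx 480.2$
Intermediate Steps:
$L = \frac{1}{3}$ ($L = - \frac{2 - 3}{3} = \left(- \frac{1}{3}\right) \left(-1\right) = \frac{1}{3} \approx 0.33333$)
$E = \frac{19}{5}$ ($E = \frac{\left(\frac{1}{3} + 6\right) 3}{5} = \frac{\frac{19}{3} \cdot 3}{5} = \frac{1}{5} \cdot 19 = \frac{19}{5} \approx 3.8$)
$-124 + E 159 = -124 + \frac{19}{5} \cdot 159 = -124 + \frac{3021}{5} = \frac{2401}{5}$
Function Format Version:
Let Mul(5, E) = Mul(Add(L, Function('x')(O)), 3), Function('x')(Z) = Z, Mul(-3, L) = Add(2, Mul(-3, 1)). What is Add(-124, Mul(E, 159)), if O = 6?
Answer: Rational(2401, 5) ≈ 480.20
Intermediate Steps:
L = Rational(1, 3) (L = Mul(Rational(-1, 3), Add(2, Mul(-3, 1))) = Mul(Rational(-1, 3), Add(2, -3)) = Mul(Rational(-1, 3), -1) = Rational(1, 3) ≈ 0.33333)
E = Rational(19, 5) (E = Mul(Rational(1, 5), Mul(Add(Rational(1, 3), 6), 3)) = Mul(Rational(1, 5), Mul(Rational(19, 3), 3)) = Mul(Rational(1, 5), 19) = Rational(19, 5) ≈ 3.8000)
Add(-124, Mul(E, 159)) = Add(-124, Mul(Rational(19, 5), 159)) = Add(-124, Rational(3021, 5)) = Rational(2401, 5)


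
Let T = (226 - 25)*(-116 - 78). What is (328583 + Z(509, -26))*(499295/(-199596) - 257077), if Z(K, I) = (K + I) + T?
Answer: -3721046530280866/49899 ≈ -7.4572e+10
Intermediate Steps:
T = -38994 (T = 201*(-194) = -38994)
Z(K, I) = -38994 + I + K (Z(K, I) = (K + I) - 38994 = (I + K) - 38994 = -38994 + I + K)
(328583 + Z(509, -26))*(499295/(-199596) - 257077) = (328583 + (-38994 - 26 + 509))*(499295/(-199596) - 257077) = (328583 - 38511)*(499295*(-1/199596) - 257077) = 290072*(-499295/199596 - 257077) = 290072*(-51312040187/199596) = -3721046530280866/49899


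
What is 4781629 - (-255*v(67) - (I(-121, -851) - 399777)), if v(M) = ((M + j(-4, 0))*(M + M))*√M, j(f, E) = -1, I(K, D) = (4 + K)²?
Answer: 4395541 + 2255220*√67 ≈ 2.2855e+7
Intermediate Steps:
v(M) = 2*M^(3/2)*(-1 + M) (v(M) = ((M - 1)*(M + M))*√M = ((-1 + M)*(2*M))*√M = (2*M*(-1 + M))*√M = 2*M^(3/2)*(-1 + M))
4781629 - (-255*v(67) - (I(-121, -851) - 399777)) = 4781629 - (-510*67^(3/2)*(-1 + 67) - ((4 - 121)² - 399777)) = 4781629 - (-510*67*√67*66 - ((-117)² - 399777)) = 4781629 - (-2255220*√67 - (13689 - 399777)) = 4781629 - (-2255220*√67 - 1*(-386088)) = 4781629 - (-2255220*√67 + 386088) = 4781629 - (386088 - 2255220*√67) = 4781629 + (-386088 + 2255220*√67) = 4395541 + 2255220*√67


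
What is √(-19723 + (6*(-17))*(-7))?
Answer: I*√19009 ≈ 137.87*I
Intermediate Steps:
√(-19723 + (6*(-17))*(-7)) = √(-19723 - 102*(-7)) = √(-19723 + 714) = √(-19009) = I*√19009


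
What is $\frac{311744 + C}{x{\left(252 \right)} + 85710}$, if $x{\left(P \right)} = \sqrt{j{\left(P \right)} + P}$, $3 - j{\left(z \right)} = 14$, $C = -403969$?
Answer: $- \frac{7904604750}{7346203859} + \frac{92225 \sqrt{241}}{7346203859} \approx -1.0758$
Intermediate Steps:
$j{\left(z \right)} = -11$ ($j{\left(z \right)} = 3 - 14 = -11$)
$x{\left(P \right)} = \sqrt{-11 + P}$
$\frac{311744 + C}{x{\left(252 \right)} + 85710} = \frac{311744 - 403969}{\sqrt{-11 + 252} + 85710} = - \frac{92225}{\sqrt{241} + 85710} = - \frac{92225}{85710 + \sqrt{241}}$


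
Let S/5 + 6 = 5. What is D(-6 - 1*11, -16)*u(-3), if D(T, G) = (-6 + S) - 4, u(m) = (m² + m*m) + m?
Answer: -225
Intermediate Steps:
u(m) = m + 2*m² (u(m) = (m² + m²) + m = 2*m² + m = m + 2*m²)
S = -5 (S = -30 + 5*5 = -30 + 25 = -5)
D(T, G) = -15 (D(T, G) = (-6 - 5) - 4 = -11 - 4 = -15)
D(-6 - 1*11, -16)*u(-3) = -(-45)*(1 + 2*(-3)) = -(-45)*(1 - 6) = -(-45)*(-5) = -15*15 = -225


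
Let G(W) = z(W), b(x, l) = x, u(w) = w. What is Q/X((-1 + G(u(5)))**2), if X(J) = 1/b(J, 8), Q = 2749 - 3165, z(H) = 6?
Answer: -10400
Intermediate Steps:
G(W) = 6
Q = -416
X(J) = 1/J
Q/X((-1 + G(u(5)))**2) = -416*(-1 + 6)**2 = -416*5**2 = -416/(1/25) = -416/1/25 = -416*25 = -10400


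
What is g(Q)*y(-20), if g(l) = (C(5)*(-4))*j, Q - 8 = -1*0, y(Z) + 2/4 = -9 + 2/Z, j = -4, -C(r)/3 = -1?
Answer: -2304/5 ≈ -460.80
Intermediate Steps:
C(r) = 3 (C(r) = -3*(-1) = 3)
y(Z) = -19/2 + 2/Z (y(Z) = -½ + (-9 + 2/Z) = -19/2 + 2/Z)
Q = 8 (Q = 8 - 1*0 = 8 + 0 = 8)
g(l) = 48 (g(l) = (3*(-4))*(-4) = -12*(-4) = 48)
g(Q)*y(-20) = 48*(-19/2 + 2/(-20)) = 48*(-19/2 + 2*(-1/20)) = 48*(-19/2 - ⅒) = 48*(-48/5) = -2304/5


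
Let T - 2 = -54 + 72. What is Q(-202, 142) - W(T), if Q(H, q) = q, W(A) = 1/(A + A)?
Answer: 5679/40 ≈ 141.98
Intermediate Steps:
T = 20 (T = 2 + (-54 + 72) = 2 + 18 = 20)
W(A) = 1/(2*A)
Q(-202, 142) - W(T) = 142 - 1/(2*20) = 142 - 1*1/40 = 142 - 1/40 = 5679/40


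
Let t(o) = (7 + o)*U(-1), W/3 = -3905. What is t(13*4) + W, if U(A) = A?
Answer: -11774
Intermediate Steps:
W = -11715 (W = 3*(-3905) = -11715)
t(o) = -7 - o (t(o) = (7 + o)*(-1) = -7 - o)
t(13*4) + W = (-7 - 13*4) - 11715 = (-7 - 1*52) - 11715 = (-7 - 52) - 11715 = -59 - 11715 = -11774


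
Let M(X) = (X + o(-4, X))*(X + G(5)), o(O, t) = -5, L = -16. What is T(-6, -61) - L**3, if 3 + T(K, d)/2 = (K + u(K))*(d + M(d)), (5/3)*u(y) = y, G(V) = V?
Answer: -65702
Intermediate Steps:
u(y) = 3*y/5
M(X) = (-5 + X)*(5 + X) (M(X) = (X - 5)*(X + 5) = (-5 + X)*(5 + X))
T(K, d) = -6 + 16*K*(-25 + d + d**2)/5 (T(K, d) = -6 + 2*((K + 3*K/5)*(d + (-25 + d**2))) = -6 + 2*((8*K/5)*(-25 + d + d**2)) = -6 + 2*(8*K*(-25 + d + d**2)/5) = -6 + 16*K*(-25 + d + d**2)/5)
T(-6, -61) - L**3 = (-6 + (16/5)*(-6)*(-61) + (16/5)*(-6)*(-25 + (-61)**2)) - 1*(-16)**3 = (-6 + 5856/5 + (16/5)*(-6)*(-25 + 3721)) - 1*(-4096) = (-6 + 5856/5 + (16/5)*(-6)*3696) + 4096 = (-6 + 5856/5 - 354816/5) + 4096 = -69798 + 4096 = -65702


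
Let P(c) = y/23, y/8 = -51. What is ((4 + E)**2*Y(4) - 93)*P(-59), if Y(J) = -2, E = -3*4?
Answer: 90168/23 ≈ 3920.3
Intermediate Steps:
y = -408 (y = 8*(-51) = -408)
P(c) = -408/23
E = -12
((4 + E)**2*Y(4) - 93)*P(-59) = ((4 - 12)**2*(-2) - 93)*(-408/23) = ((-8)**2*(-2) - 93)*(-408/23) = (64*(-2) - 93)*(-408/23) = (-128 - 93)*(-408/23) = -221*(-408/23) = 90168/23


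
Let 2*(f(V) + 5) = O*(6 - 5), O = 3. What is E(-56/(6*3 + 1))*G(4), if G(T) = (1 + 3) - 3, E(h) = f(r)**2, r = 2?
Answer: 49/4 ≈ 12.250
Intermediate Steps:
f(V) = -7/2 (f(V) = -5 + (3*(6 - 5))/2 = -5 + (3*1)/2 = -5 + (1/2)*3 = -5 + 3/2 = -7/2)
E(h) = 49/4 (E(h) = (-7/2)**2 = 49/4)
G(T) = 1 (G(T) = 4 - 3 = 1)
E(-56/(6*3 + 1))*G(4) = (49/4)*1 = 49/4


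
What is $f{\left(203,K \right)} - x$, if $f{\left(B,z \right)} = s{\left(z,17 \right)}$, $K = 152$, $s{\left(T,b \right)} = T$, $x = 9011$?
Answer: $-8859$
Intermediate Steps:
$f{\left(B,z \right)} = z$
$f{\left(203,K \right)} - x = 152 - 9011 = -8859$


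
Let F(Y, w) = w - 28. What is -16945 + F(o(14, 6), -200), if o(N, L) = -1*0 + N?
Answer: -17173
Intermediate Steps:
o(N, L) = N (o(N, L) = 0 + N = N)
F(Y, w) = -28 + w
-16945 + F(o(14, 6), -200) = -16945 + (-28 - 200) = -16945 - 228 = -17173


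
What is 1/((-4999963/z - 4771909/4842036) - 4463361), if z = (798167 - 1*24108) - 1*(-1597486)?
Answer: -1275900696180/5694809354624635877 ≈ -2.2405e-7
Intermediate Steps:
z = 2371545 (z = (798167 - 24108) + 1597486 = 774059 + 1597486 = 2371545)
1/((-4999963/z - 4771909/4842036) - 4463361) = 1/((-4999963/2371545 - 4771909/4842036) - 4463361) = 1/(-3947421974897/1275900696180 - 4463361) = 1/(-5694809354624635877/1275900696180) = -1275900696180/5694809354624635877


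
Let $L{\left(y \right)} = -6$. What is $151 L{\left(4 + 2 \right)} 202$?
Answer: $-183012$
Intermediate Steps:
$151 L{\left(4 + 2 \right)} 202 = 151 \left(-6\right) 202 = \left(-906\right) 202 = -183012$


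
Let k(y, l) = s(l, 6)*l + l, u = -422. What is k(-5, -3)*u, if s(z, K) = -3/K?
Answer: 633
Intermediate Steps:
k(y, l) = l/2 (k(y, l) = (-3/6)*l + l = (-3*⅙)*l + l = -l/2 + l = l/2)
k(-5, -3)*u = ((½)*(-3))*(-422) = -3/2*(-422) = 633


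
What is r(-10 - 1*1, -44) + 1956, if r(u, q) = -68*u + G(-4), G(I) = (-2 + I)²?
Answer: 2740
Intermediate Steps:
r(u, q) = 36 - 68*u (r(u, q) = -68*u + (-2 - 4)² = -68*u + (-6)² = -68*u + 36 = 36 - 68*u)
r(-10 - 1*1, -44) + 1956 = (36 - 68*(-10 - 1*1)) + 1956 = (36 - 68*(-10 - 1)) + 1956 = (36 - 68*(-11)) + 1956 = (36 + 748) + 1956 = 784 + 1956 = 2740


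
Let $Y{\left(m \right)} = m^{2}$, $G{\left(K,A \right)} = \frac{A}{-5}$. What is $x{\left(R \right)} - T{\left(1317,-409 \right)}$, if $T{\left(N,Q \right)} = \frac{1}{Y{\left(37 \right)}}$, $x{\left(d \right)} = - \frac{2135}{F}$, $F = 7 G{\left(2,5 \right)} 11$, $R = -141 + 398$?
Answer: $\frac{417534}{15059} \approx 27.727$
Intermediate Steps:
$G{\left(K,A \right)} = - \frac{A}{5}$ ($G{\left(K,A \right)} = A \left(- \frac{1}{5}\right) = - \frac{A}{5}$)
$R = 257$
$F = -77$ ($F = 7 \left(\left(- \frac{1}{5}\right) 5\right) 11 = 7 \left(-1\right) 11 = \left(-7\right) 11 = -77$)
$x{\left(d \right)} = \frac{305}{11}$ ($x{\left(d \right)} = - \frac{2135}{-77} = \left(-2135\right) \left(- \frac{1}{77}\right) = \frac{305}{11}$)
$T{\left(N,Q \right)} = \frac{1}{1369}$ ($T{\left(N,Q \right)} = \frac{1}{37^{2}} = \frac{1}{1369}$)
$x{\left(R \right)} - T{\left(1317,-409 \right)} = \frac{305}{11} - \frac{1}{1369} = \frac{417534}{15059}$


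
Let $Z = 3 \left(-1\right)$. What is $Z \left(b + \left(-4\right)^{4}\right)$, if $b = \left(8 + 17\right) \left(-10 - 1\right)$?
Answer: $57$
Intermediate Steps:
$Z = -3$
$b = -275$ ($b = 25 \left(-11\right) = -275$)
$Z \left(b + \left(-4\right)^{4}\right) = - 3 \left(-275 + \left(-4\right)^{4}\right) = - 3 \left(-275 + 256\right) = \left(-3\right) \left(-19\right) = 57$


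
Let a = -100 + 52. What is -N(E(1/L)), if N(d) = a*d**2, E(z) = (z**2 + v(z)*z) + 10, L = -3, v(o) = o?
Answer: 135424/27 ≈ 5015.7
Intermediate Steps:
a = -48
E(z) = 10 + 2*z**2 (E(z) = (z**2 + z*z) + 10 = (z**2 + z**2) + 10 = 2*z**2 + 10 = 10 + 2*z**2)
N(d) = -48*d**2
-N(E(1/L)) = -(-48)*(10 + 2*(1/(-3))**2)**2 = -(-48)*(10 + 2*(-1/3)**2)**2 = -(-48)*(10 + 2*(1/9))**2 = -(-48)*(10 + 2/9)**2 = -(-48)*(92/9)**2 = -(-48)*8464/81 = -1*(-135424/27) = 135424/27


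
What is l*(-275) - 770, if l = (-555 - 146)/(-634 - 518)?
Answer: -1079815/1152 ≈ -937.34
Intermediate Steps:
l = 701/1152 (l = -701/(-1152) = -701*(-1/1152) = 701/1152 ≈ 0.60851)
l*(-275) - 770 = (701/1152)*(-275) - 770 = -192775/1152 - 770 = -1079815/1152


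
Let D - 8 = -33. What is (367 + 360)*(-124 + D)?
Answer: -108323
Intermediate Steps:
D = -25 (D = 8 - 33 = -25)
(367 + 360)*(-124 + D) = (367 + 360)*(-124 - 25) = 727*(-149) = -108323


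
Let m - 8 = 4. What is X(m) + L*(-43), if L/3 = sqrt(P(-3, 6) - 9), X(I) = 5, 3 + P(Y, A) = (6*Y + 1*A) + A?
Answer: 5 - 387*I*sqrt(2) ≈ 5.0 - 547.3*I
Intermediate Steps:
m = 12 (m = 8 + 4 = 12)
P(Y, A) = -3 + 2*A + 6*Y (P(Y, A) = -3 + ((6*Y + 1*A) + A) = -3 + ((6*Y + A) + A) = -3 + ((A + 6*Y) + A) = -3 + (2*A + 6*Y) = -3 + 2*A + 6*Y)
L = 9*I*sqrt(2) (L = 3*sqrt((-3 + 2*6 + 6*(-3)) - 9) = 3*sqrt((-3 + 12 - 18) - 9) = 3*sqrt(-9 - 9) = 3*sqrt(-18) = 3*(3*I*sqrt(2)) = 9*I*sqrt(2) ≈ 12.728*I)
X(m) + L*(-43) = 5 + (9*I*sqrt(2))*(-43) = 5 - 387*I*sqrt(2)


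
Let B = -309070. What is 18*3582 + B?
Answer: -244594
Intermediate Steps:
18*3582 + B = 18*3582 - 309070 = 64476 - 309070 = -244594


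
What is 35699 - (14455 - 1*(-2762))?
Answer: 18482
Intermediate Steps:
35699 - (14455 - 1*(-2762)) = 35699 - (14455 + 2762) = 35699 - 1*17217 = 35699 - 17217 = 18482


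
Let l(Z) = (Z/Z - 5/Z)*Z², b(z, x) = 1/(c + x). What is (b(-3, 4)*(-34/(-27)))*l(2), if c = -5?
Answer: 68/9 ≈ 7.5556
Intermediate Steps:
b(z, x) = 1/(-5 + x)
l(Z) = Z²*(1 - 5/Z) (l(Z) = (1 - 5/Z)*Z² = Z²*(1 - 5/Z))
(b(-3, 4)*(-34/(-27)))*l(2) = ((-34/(-27))/(-5 + 4))*(2*(-5 + 2)) = ((-34*(-1/27))/(-1))*(2*(-3)) = -1*34/27*(-6) = -34/27*(-6) = 68/9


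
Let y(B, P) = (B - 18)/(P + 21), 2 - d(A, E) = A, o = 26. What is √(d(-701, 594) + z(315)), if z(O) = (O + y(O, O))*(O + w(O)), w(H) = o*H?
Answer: √42996733/4 ≈ 1639.3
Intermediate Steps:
w(H) = 26*H
d(A, E) = 2 - A
y(B, P) = (-18 + B)/(21 + P)
z(O) = 27*O*(O + (-18 + O)/(21 + O)) (z(O) = (O + (-18 + O)/(21 + O))*(O + 26*O) = (O + (-18 + O)/(21 + O))*(27*O) = 27*O*(O + (-18 + O)/(21 + O)))
√(d(-701, 594) + z(315)) = √((2 - 1*(-701)) + 27*315*(-18 + 315 + 315*(21 + 315))/(21 + 315)) = √((2 + 701) + 27*315*(-18 + 315 + 315*336)/336) = √(703 + 27*315*(1/336)*(-18 + 315 + 105840)) = √(703 + 27*315*(1/336)*106137) = √(703 + 42985485/16) = √(42996733/16) = √42996733/4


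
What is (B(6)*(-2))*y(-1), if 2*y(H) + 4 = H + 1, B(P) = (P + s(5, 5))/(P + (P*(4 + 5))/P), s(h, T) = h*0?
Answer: 8/5 ≈ 1.6000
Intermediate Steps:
s(h, T) = 0
B(P) = P/(9 + P) (B(P) = (P + 0)/(P + (P*(4 + 5))/P) = P/(P + (P*9)/P) = P/(P + (9*P)/P) = P/(P + 9) = P/(9 + P))
y(H) = -3/2 + H/2 (y(H) = -2 + (H + 1)/2 = -2 + (1 + H)/2 = -2 + (½ + H/2) = -3/2 + H/2)
(B(6)*(-2))*y(-1) = ((6/(9 + 6))*(-2))*(-3/2 + (½)*(-1)) = ((6/15)*(-2))*(-3/2 - ½) = ((6*(1/15))*(-2))*(-2) = ((⅖)*(-2))*(-2) = -⅘*(-2) = 8/5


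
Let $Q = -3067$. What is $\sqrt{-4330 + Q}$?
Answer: $i \sqrt{7397} \approx 86.006 i$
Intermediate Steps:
$\sqrt{-4330 + Q} = \sqrt{-4330 - 3067} = \sqrt{-7397} = i \sqrt{7397}$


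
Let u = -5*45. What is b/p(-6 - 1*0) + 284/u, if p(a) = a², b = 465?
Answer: 10489/900 ≈ 11.654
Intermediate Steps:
u = -225
b/p(-6 - 1*0) + 284/u = 465/((-6 - 1*0)²) + 284/(-225) = 465/((-6 + 0)²) + 284*(-1/225) = 465/((-6)²) - 284/225 = 465/36 - 284/225 = 465*(1/36) - 284/225 = 155/12 - 284/225 = 10489/900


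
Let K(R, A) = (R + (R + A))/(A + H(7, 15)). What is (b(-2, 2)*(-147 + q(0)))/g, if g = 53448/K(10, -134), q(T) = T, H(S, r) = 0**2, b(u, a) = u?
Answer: 2793/596836 ≈ 0.0046797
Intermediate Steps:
H(S, r) = 0
K(R, A) = (A + 2*R)/A (K(R, A) = (R + (R + A))/(A + 0) = (R + (A + R))/A = (A + 2*R)/A)
g = 1193672/19 (g = 53448/(((-134 + 2*10)/(-134))) = 53448/((-(-134 + 20)/134)) = 53448/((-1/134*(-114))) = 53448/(57/67) = 53448*(67/57) = 1193672/19 ≈ 62825.)
(b(-2, 2)*(-147 + q(0)))/g = (-2*(-147 + 0))/(1193672/19) = -2*(-147)*(19/1193672) = 294*(19/1193672) = 2793/596836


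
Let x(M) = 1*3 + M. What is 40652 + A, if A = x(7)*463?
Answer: 45282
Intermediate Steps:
x(M) = 3 + M
A = 4630 (A = (3 + 7)*463 = 10*463 = 4630)
40652 + A = 40652 + 4630 = 45282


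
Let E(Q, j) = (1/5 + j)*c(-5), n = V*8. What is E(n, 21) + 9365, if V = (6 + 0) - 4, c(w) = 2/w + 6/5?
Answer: 234549/25 ≈ 9382.0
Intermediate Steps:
c(w) = 6/5 + 2/w (c(w) = 2/w + 6*(⅕) = 2/w + 6/5 = 6/5 + 2/w)
V = 2 (V = 6 - 4 = 2)
n = 16 (n = 2*8 = 16)
E(Q, j) = 4/25 + 4*j/5 (E(Q, j) = (1/5 + j)*(6/5 + 2/(-5)) = (⅕ + j)*(6/5 + 2*(-⅕)) = (⅕ + j)*(6/5 - ⅖) = (⅕ + j)*(⅘) = 4/25 + 4*j/5)
E(n, 21) + 9365 = (4/25 + (⅘)*21) + 9365 = (4/25 + 84/5) + 9365 = 424/25 + 9365 = 234549/25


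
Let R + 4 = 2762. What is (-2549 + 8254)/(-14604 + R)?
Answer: -5705/11846 ≈ -0.48160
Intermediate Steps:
R = 2758 (R = -4 + 2762 = 2758)
(-2549 + 8254)/(-14604 + R) = (-2549 + 8254)/(-14604 + 2758) = 5705/(-11846) = 5705*(-1/11846) = -5705/11846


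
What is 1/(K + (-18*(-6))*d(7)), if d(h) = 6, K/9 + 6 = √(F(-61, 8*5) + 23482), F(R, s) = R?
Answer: -22/57195 + √23421/171585 ≈ 0.00050727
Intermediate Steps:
K = -54 + 9*√23421 (K = -54 + 9*√(-61 + 23482) = -54 + 9*√23421 ≈ 1323.4)
1/(K + (-18*(-6))*d(7)) = 1/((-54 + 9*√23421) - 18*(-6)*6) = 1/((-54 + 9*√23421) + 108*6) = 1/((-54 + 9*√23421) + 648) = 1/(594 + 9*√23421)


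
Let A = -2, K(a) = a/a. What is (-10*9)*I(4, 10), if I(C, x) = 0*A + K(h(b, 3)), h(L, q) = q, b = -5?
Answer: -90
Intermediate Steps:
K(a) = 1
I(C, x) = 1 (I(C, x) = 0*(-2) + 1 = 0 + 1 = 1)
(-10*9)*I(4, 10) = -10*9*1 = -90*1 = -90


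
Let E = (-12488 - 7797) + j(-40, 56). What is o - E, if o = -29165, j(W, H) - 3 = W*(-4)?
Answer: -9043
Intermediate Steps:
j(W, H) = 3 - 4*W (j(W, H) = 3 + W*(-4) = 3 - 4*W)
E = -20122 (E = (-12488 - 7797) + (3 - 4*(-40)) = -20285 + (3 + 160) = -20285 + 163 = -20122)
o - E = -29165 - 1*(-20122) = -29165 + 20122 = -9043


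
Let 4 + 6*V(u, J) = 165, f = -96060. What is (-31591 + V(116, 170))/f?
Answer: 37877/115272 ≈ 0.32859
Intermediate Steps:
V(u, J) = 161/6 (V(u, J) = -⅔ + (⅙)*165 = -⅔ + 55/2 = 161/6)
(-31591 + V(116, 170))/f = (-31591 + 161/6)/(-96060) = -189385/6*(-1/96060) = 37877/115272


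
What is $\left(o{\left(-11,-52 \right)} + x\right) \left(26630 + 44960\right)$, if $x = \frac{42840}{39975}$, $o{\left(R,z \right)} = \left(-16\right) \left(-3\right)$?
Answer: $\frac{1872450768}{533} \approx 3.513 \cdot 10^{6}$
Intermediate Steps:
$o{\left(R,z \right)} = 48$
$x = \frac{2856}{2665}$ ($x = 42840 \cdot \frac{1}{39975} = \frac{2856}{2665} \approx 1.0717$)
$\left(o{\left(-11,-52 \right)} + x\right) \left(26630 + 44960\right) = \left(48 + \frac{2856}{2665}\right) \left(26630 + 44960\right) = \frac{130776}{2665} \cdot 71590 = \frac{1872450768}{533}$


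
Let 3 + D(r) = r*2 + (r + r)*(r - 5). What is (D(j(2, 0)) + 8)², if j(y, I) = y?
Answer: 9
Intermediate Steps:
D(r) = -3 + 2*r + 2*r*(-5 + r) (D(r) = -3 + (r*2 + (r + r)*(r - 5)) = -3 + (2*r + (2*r)*(-5 + r)) = -3 + (2*r + 2*r*(-5 + r)) = -3 + 2*r + 2*r*(-5 + r))
(D(j(2, 0)) + 8)² = ((-3 - 8*2 + 2*2²) + 8)² = ((-3 - 16 + 2*4) + 8)² = ((-3 - 16 + 8) + 8)² = (-11 + 8)² = (-3)² = 9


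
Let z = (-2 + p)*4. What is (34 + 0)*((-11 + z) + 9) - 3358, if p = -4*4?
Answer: -5874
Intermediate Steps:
p = -16
z = -72 (z = (-2 - 16)*4 = -18*4 = -72)
(34 + 0)*((-11 + z) + 9) - 3358 = (34 + 0)*((-11 - 72) + 9) - 3358 = 34*(-83 + 9) - 3358 = 34*(-74) - 3358 = -2516 - 3358 = -5874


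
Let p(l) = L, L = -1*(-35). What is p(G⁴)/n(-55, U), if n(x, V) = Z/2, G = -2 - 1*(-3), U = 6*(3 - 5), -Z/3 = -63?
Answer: 10/27 ≈ 0.37037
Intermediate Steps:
Z = 189 (Z = -3*(-63) = 189)
U = -12 (U = 6*(-2) = -12)
G = 1 (G = -2 + 3 = 1)
n(x, V) = 189/2
L = 35
p(l) = 35
p(G⁴)/n(-55, U) = 35/(189/2) = 35*(2/189) = 10/27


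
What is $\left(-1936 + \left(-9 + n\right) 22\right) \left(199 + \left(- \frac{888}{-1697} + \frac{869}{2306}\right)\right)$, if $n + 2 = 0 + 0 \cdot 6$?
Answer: $- \frac{851887171971}{1956641} \approx -4.3538 \cdot 10^{5}$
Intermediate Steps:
$n = -2$ ($n = -2 + \left(0 + 0 \cdot 6\right) = -2 + \left(0 + 0\right) = -2 + 0 = -2$)
$\left(-1936 + \left(-9 + n\right) 22\right) \left(199 + \left(- \frac{888}{-1697} + \frac{869}{2306}\right)\right) = \left(-1936 + \left(-9 - 2\right) 22\right) \left(199 + \left(- \frac{888}{-1697} + \frac{869}{2306}\right)\right) = \left(-1936 - 242\right) \left(199 + \left(\left(-888\right) \left(- \frac{1}{1697}\right) + 869 \cdot \frac{1}{2306}\right)\right) = \left(-1936 - 242\right) \left(199 + \left(\frac{888}{1697} + \frac{869}{2306}\right)\right) = - 2178 \left(199 + \frac{3522421}{3913282}\right) = \left(-2178\right) \frac{782265539}{3913282} = - \frac{851887171971}{1956641}$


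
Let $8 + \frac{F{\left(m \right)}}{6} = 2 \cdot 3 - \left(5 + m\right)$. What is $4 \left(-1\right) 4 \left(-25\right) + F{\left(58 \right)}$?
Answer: $10$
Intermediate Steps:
$F{\left(m \right)} = -42 - 6 m$ ($F{\left(m \right)} = -48 + 6 \left(2 \cdot 3 - \left(5 + m\right)\right) = -48 + 6 \left(6 - \left(5 + m\right)\right) = -48 + 6 \left(1 - m\right) = -48 - \left(-6 + 6 m\right) = -42 - 6 m$)
$4 \left(-1\right) 4 \left(-25\right) + F{\left(58 \right)} = 4 \left(-1\right) 4 \left(-25\right) - 390 = \left(-4\right) 4 \left(-25\right) - 390 = \left(-16\right) \left(-25\right) - 390 = 400 - 390 = 10$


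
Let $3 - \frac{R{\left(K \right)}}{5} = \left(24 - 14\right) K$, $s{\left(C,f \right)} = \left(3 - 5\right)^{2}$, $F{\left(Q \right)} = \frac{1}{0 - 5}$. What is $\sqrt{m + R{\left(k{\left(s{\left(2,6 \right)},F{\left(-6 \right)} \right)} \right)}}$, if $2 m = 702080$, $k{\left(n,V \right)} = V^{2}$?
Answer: $\sqrt{351053} \approx 592.5$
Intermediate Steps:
$F{\left(Q \right)} = - \frac{1}{5}$ ($F{\left(Q \right)} = \frac{1}{-5} = - \frac{1}{5}$)
$s{\left(C,f \right)} = 4$ ($s{\left(C,f \right)} = \left(-2\right)^{2} = 4$)
$m = 351040$ ($m = \frac{1}{2} \cdot 702080 = 351040$)
$R{\left(K \right)} = 15 - 50 K$ ($R{\left(K \right)} = 15 - 5 \left(24 - 14\right) K = 15 - 5 \cdot 10 K = 15 - 50 K$)
$\sqrt{m + R{\left(k{\left(s{\left(2,6 \right)},F{\left(-6 \right)} \right)} \right)}} = \sqrt{351040 + \left(15 - 50 \left(- \frac{1}{5}\right)^{2}\right)} = \sqrt{351040 + \left(15 - 2\right)} = \sqrt{351040 + 13} = \sqrt{351053}$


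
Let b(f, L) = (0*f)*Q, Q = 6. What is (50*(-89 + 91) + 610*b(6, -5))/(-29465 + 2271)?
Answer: -50/13597 ≈ -0.0036773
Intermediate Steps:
b(f, L) = 0 (b(f, L) = (0*f)*6 = 0*6 = 0)
(50*(-89 + 91) + 610*b(6, -5))/(-29465 + 2271) = (50*(-89 + 91) + 610*0)/(-29465 + 2271) = (50*2 + 0)/(-27194) = (100 + 0)*(-1/27194) = 100*(-1/27194) = -50/13597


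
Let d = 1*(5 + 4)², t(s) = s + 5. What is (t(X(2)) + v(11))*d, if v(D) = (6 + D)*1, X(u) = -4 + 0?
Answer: 1458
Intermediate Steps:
X(u) = -4
t(s) = 5 + s
v(D) = 6 + D
d = 81 (d = 1*9² = 1*81 = 81)
(t(X(2)) + v(11))*d = ((5 - 4) + (6 + 11))*81 = (1 + 17)*81 = 18*81 = 1458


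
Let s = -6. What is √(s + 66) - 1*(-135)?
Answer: 135 + 2*√15 ≈ 142.75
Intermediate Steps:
√(s + 66) - 1*(-135) = √(-6 + 66) - 1*(-135) = √60 + 135 = 2*√15 + 135 = 135 + 2*√15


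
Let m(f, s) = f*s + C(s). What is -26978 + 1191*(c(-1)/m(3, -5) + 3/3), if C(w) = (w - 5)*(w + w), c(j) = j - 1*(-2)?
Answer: -2190704/85 ≈ -25773.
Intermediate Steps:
c(j) = 2 + j (c(j) = j + 2 = 2 + j)
C(w) = 2*w*(-5 + w) (C(w) = (-5 + w)*(2*w) = 2*w*(-5 + w))
m(f, s) = f*s + 2*s*(-5 + s)
-26978 + 1191*(c(-1)/m(3, -5) + 3/3) = -26978 + 1191*((2 - 1)/((-5*(-10 + 3 + 2*(-5)))) + 3/3) = -26978 + 1191*(1/(-5*(-10 + 3 - 10)) + 3*(⅓)) = -26978 + 1191*(1/(-5*(-17)) + 1) = -26978 + 1191*(1/85 + 1) = -26978 + 1191*(86/85) = -26978 + 102426/85 = -2190704/85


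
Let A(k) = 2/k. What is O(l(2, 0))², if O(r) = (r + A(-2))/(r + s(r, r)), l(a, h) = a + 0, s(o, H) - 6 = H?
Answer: 1/100 ≈ 0.010000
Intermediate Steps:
s(o, H) = 6 + H
l(a, h) = a
O(r) = (-1 + r)/(6 + 2*r) (O(r) = (r + 2/(-2))/(r + (6 + r)) = (r + 2*(-½))/(6 + 2*r) = (r - 1)/(6 + 2*r) = (-1 + r)/(6 + 2*r))
O(l(2, 0))² = ((-1 + 2)/(2*(3 + 2)))² = ((½)*1/5)² = ((½)*(⅕)*1)² = (⅒)² = 1/100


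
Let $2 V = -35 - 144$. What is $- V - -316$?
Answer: $\frac{811}{2} \approx 405.5$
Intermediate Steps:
$V = - \frac{179}{2}$ ($V = \frac{-35 - 144}{2} = \frac{1}{2} \left(-179\right) = - \frac{179}{2} \approx -89.5$)
$- V - -316 = \left(-1\right) \left(- \frac{179}{2}\right) - -316 = \frac{179}{2} + 316 = \frac{811}{2}$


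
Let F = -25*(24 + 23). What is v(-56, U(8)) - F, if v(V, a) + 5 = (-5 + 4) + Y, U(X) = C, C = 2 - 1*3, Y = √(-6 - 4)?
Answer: 1169 + I*√10 ≈ 1169.0 + 3.1623*I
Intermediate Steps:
Y = I*√10 (Y = √(-10) = I*√10 ≈ 3.1623*I)
C = -1 (C = 2 - 3 = -1)
U(X) = -1
v(V, a) = -6 + I*√10 (v(V, a) = -5 + ((-5 + 4) + I*√10) = -5 + (-1 + I*√10) = -6 + I*√10)
F = -1175 (F = -25*47 = -1175)
v(-56, U(8)) - F = (-6 + I*√10) - 1*(-1175) = (-6 + I*√10) + 1175 = 1169 + I*√10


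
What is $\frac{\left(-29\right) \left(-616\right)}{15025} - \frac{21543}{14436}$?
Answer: $- \frac{21932957}{72300300} \approx -0.30336$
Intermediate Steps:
$\frac{\left(-29\right) \left(-616\right)}{15025} - \frac{21543}{14436} = 17864 \cdot \frac{1}{15025} - \frac{7181}{4812} = \frac{17864}{15025} - \frac{7181}{4812} = - \frac{21932957}{72300300}$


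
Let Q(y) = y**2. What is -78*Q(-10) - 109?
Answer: -7909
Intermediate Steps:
-78*Q(-10) - 109 = -78*(-10)**2 - 109 = -78*100 - 109 = -7800 - 109 = -7909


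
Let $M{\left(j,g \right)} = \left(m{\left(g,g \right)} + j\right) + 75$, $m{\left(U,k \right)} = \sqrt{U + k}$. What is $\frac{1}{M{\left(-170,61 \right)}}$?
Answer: $- \frac{95}{8903} - \frac{\sqrt{122}}{8903} \approx -0.011911$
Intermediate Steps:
$M{\left(j,g \right)} = 75 + j + \sqrt{2} \sqrt{g}$ ($M{\left(j,g \right)} = \left(\sqrt{g + g} + j\right) + 75 = \left(\sqrt{2 g} + j\right) + 75 = \left(\sqrt{2} \sqrt{g} + j\right) + 75 = \left(j + \sqrt{2} \sqrt{g}\right) + 75 = 75 + j + \sqrt{2} \sqrt{g}$)
$\frac{1}{M{\left(-170,61 \right)}} = \frac{1}{75 - 170 + \sqrt{2} \sqrt{61}} = \frac{1}{75 - 170 + \sqrt{122}} = \frac{1}{-95 + \sqrt{122}}$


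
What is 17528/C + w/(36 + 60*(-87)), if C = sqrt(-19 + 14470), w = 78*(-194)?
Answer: 1261/432 + 17528*sqrt(14451)/14451 ≈ 148.73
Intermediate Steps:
w = -15132
C = sqrt(14451) ≈ 120.21
17528/C + w/(36 + 60*(-87)) = 17528/(sqrt(14451)) - 15132/(36 + 60*(-87)) = 17528*(sqrt(14451)/14451) - 15132/(36 - 5220) = 17528*sqrt(14451)/14451 - 15132/(-5184) = 17528*sqrt(14451)/14451 - 15132*(-1/5184) = 17528*sqrt(14451)/14451 + 1261/432 = 1261/432 + 17528*sqrt(14451)/14451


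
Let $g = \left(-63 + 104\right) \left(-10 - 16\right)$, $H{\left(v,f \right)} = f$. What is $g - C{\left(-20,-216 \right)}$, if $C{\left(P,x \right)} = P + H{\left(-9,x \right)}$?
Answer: $-830$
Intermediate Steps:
$C{\left(P,x \right)} = P + x$
$g = -1066$ ($g = 41 \left(-10 - 16\right) = 41 \left(-26\right) = -1066$)
$g - C{\left(-20,-216 \right)} = -1066 - \left(-20 - 216\right) = -1066 - -236 = -1066 + 236 = -830$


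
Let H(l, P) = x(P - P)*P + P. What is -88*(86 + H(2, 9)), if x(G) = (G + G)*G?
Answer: -8360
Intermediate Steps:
x(G) = 2*G**2 (x(G) = (2*G)*G = 2*G**2)
H(l, P) = P (H(l, P) = (2*(P - P)**2)*P + P = (2*0**2)*P + P = (2*0)*P + P = 0*P + P = 0 + P = P)
-88*(86 + H(2, 9)) = -88*(86 + 9) = -88*95 = -8360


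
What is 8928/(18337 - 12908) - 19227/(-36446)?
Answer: 429773271/197865334 ≈ 2.1721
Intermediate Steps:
8928/(18337 - 12908) - 19227/(-36446) = 8928/5429 - 19227*(-1/36446) = 8928*(1/5429) + 19227/36446 = 8928/5429 + 19227/36446 = 429773271/197865334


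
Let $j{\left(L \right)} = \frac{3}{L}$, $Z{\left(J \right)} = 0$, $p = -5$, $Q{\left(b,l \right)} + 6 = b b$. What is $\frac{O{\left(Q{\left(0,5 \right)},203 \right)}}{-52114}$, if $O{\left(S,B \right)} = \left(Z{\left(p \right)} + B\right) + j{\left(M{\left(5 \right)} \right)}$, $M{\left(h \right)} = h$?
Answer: $- \frac{509}{130285} \approx -0.0039068$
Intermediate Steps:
$Q{\left(b,l \right)} = -6 + b^{2}$ ($Q{\left(b,l \right)} = -6 + b b = -6 + b^{2}$)
$O{\left(S,B \right)} = \frac{3}{5} + B$ ($O{\left(S,B \right)} = \left(0 + B\right) + \frac{3}{5} = B + 3 \cdot \frac{1}{5} = B + \frac{3}{5} = \frac{3}{5} + B$)
$\frac{O{\left(Q{\left(0,5 \right)},203 \right)}}{-52114} = \frac{\frac{3}{5} + 203}{-52114} = \frac{1018}{5} \left(- \frac{1}{52114}\right) = - \frac{509}{130285}$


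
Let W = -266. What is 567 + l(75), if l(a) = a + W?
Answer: 376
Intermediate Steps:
l(a) = -266 + a (l(a) = a - 266 = -266 + a)
567 + l(75) = 567 + (-266 + 75) = 567 - 191 = 376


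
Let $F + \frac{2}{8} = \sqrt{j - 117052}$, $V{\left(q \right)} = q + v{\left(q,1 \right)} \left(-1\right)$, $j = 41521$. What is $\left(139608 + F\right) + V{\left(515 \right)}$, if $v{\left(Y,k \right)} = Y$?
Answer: $\frac{558431}{4} + i \sqrt{75531} \approx 1.3961 \cdot 10^{5} + 274.83 i$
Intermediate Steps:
$V{\left(q \right)} = 0$ ($V{\left(q \right)} = q + q \left(-1\right) = q - q = 0$)
$F = - \frac{1}{4} + i \sqrt{75531}$ ($F = - \frac{1}{4} + \sqrt{41521 - 117052} = - \frac{1}{4} + \sqrt{-75531} = - \frac{1}{4} + i \sqrt{75531} \approx -0.25 + 274.83 i$)
$\left(139608 + F\right) + V{\left(515 \right)} = \left(139608 - \left(\frac{1}{4} - i \sqrt{75531}\right)\right) + 0 = \left(\frac{558431}{4} + i \sqrt{75531}\right) + 0 = \frac{558431}{4} + i \sqrt{75531}$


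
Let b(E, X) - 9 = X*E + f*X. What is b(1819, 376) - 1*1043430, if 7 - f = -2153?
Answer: 452683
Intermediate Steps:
f = 2160 (f = 7 - 1*(-2153) = 7 + 2153 = 2160)
b(E, X) = 9 + 2160*X + E*X (b(E, X) = 9 + (X*E + 2160*X) = 9 + (E*X + 2160*X) = 9 + (2160*X + E*X) = 9 + 2160*X + E*X)
b(1819, 376) - 1*1043430 = (9 + 2160*376 + 1819*376) - 1*1043430 = (9 + 812160 + 683944) - 1043430 = 1496113 - 1043430 = 452683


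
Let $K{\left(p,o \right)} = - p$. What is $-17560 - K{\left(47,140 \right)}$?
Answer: $-17513$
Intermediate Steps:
$-17560 - K{\left(47,140 \right)} = -17560 - \left(-1\right) 47 = -17560 - -47 = -17560 + 47 = -17513$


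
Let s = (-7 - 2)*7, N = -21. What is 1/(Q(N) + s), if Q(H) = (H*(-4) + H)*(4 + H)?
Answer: -1/1134 ≈ -0.00088183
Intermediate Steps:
Q(H) = -3*H*(4 + H) (Q(H) = (-4*H + H)*(4 + H) = (-3*H)*(4 + H) = -3*H*(4 + H))
s = -63 (s = -9*7 = -63)
1/(Q(N) + s) = 1/(-3*(-21)*(4 - 21) - 63) = 1/(-3*(-21)*(-17) - 63) = 1/(-1071 - 63) = 1/(-1134) = -1/1134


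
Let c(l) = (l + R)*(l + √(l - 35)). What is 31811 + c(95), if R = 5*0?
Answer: 40836 + 190*√15 ≈ 41572.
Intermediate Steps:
R = 0
c(l) = l*(l + √(-35 + l)) (c(l) = (l + 0)*(l + √(l - 35)) = l*(l + √(-35 + l)))
31811 + c(95) = 31811 + 95*(95 + √(-35 + 95)) = 31811 + 95*(95 + √60) = 31811 + 95*(95 + 2*√15) = 31811 + (9025 + 190*√15) = 40836 + 190*√15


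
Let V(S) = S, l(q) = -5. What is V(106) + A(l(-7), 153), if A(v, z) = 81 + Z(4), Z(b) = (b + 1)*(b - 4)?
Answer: 187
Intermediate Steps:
Z(b) = (1 + b)*(-4 + b)
A(v, z) = 81 (A(v, z) = 81 + (-4 + 4² - 3*4) = 81 + (-4 + 16 - 12) = 81 + 0 = 81)
V(106) + A(l(-7), 153) = 106 + 81 = 187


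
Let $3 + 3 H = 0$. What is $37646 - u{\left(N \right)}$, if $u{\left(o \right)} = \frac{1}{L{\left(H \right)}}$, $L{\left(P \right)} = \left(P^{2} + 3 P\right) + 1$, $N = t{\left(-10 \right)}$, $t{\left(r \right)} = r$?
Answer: $37647$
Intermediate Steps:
$H = -1$ ($H = -1 + \frac{1}{3} \cdot 0 = -1 + 0 = -1$)
$N = -10$
$L{\left(P \right)} = 1 + P^{2} + 3 P$
$u{\left(o \right)} = -1$ ($u{\left(o \right)} = \frac{1}{1 + \left(-1\right)^{2} + 3 \left(-1\right)} = \frac{1}{1 + 1 - 3} = \frac{1}{-1} = -1$)
$37646 - u{\left(N \right)} = 37646 - -1 = 37646 + 1 = 37647$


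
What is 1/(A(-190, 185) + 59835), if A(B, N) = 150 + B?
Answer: 1/59795 ≈ 1.6724e-5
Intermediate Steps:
1/(A(-190, 185) + 59835) = 1/((150 - 190) + 59835) = 1/(-40 + 59835) = 1/59795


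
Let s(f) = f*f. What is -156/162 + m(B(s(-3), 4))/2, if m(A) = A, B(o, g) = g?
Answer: 28/27 ≈ 1.0370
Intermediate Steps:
s(f) = f²
-156/162 + m(B(s(-3), 4))/2 = -156/162 + 4/2 = -156*1/162 + 4*(½) = -26/27 + 2 = 28/27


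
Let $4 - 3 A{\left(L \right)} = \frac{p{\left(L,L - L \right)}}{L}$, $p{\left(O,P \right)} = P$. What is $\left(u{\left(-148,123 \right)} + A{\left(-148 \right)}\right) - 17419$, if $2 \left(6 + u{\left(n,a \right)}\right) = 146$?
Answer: $- \frac{52052}{3} \approx -17351.0$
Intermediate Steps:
$u{\left(n,a \right)} = 67$ ($u{\left(n,a \right)} = -6 + \frac{1}{2} \cdot 146 = -6 + 73 = 67$)
$A{\left(L \right)} = \frac{4}{3}$ ($A{\left(L \right)} = \frac{4}{3} - \frac{\left(L - L\right) \frac{1}{L}}{3} = \frac{4}{3} - \frac{0 \frac{1}{L}}{3} = \frac{4}{3} - 0 = \frac{4}{3} + 0 = \frac{4}{3}$)
$\left(u{\left(-148,123 \right)} + A{\left(-148 \right)}\right) - 17419 = \left(67 + \frac{4}{3}\right) - 17419 = \frac{205}{3} - 17419 = - \frac{52052}{3}$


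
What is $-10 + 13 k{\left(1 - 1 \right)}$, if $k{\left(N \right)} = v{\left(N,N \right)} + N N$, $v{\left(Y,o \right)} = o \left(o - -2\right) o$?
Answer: $-10$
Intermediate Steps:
$v{\left(Y,o \right)} = o^{2} \left(2 + o\right)$ ($v{\left(Y,o \right)} = o \left(o + 2\right) o = o \left(2 + o\right) o = o^{2} \left(2 + o\right)$)
$k{\left(N \right)} = N^{2} + N^{2} \left(2 + N\right)$ ($k{\left(N \right)} = N^{2} \left(2 + N\right) + N N = N^{2} \left(2 + N\right) + N^{2} = N^{2} + N^{2} \left(2 + N\right)$)
$-10 + 13 k{\left(1 - 1 \right)} = -10 + 13 \left(1 - 1\right)^{2} \left(3 + \left(1 - 1\right)\right) = -10 + 13 \cdot 0^{2} \left(3 + 0\right) = -10 + 13 \cdot 0 \cdot 3 = -10 + 13 \cdot 0 = -10 + 0 = -10$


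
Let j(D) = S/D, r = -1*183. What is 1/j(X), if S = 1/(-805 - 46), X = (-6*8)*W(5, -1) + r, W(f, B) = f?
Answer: 359973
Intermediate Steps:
r = -183
X = -423 (X = -6*8*5 - 183 = -48*5 - 183 = -240 - 183 = -423)
S = -1/851 (S = 1/(-851) = -1/851 ≈ -0.0011751)
j(D) = -1/(851*D)
1/j(X) = 1/(-1/851/(-423)) = 1/(-1/851*(-1/423)) = 1/(1/359973) = 359973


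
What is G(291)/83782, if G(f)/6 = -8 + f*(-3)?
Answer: -2643/41891 ≈ -0.063092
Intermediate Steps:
G(f) = -48 - 18*f (G(f) = 6*(-8 + f*(-3)) = 6*(-8 - 3*f) = -48 - 18*f)
G(291)/83782 = (-48 - 18*291)/83782 = (-48 - 5238)*(1/83782) = -5286*1/83782 = -2643/41891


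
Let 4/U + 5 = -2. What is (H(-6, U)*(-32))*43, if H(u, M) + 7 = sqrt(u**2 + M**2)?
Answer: 9632 - 2752*sqrt(445)/7 ≈ 1338.6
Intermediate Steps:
U = -4/7 (U = 4/(-5 - 2) = 4/(-7) = 4*(-1/7) = -4/7 ≈ -0.57143)
H(u, M) = -7 + sqrt(M**2 + u**2) (H(u, M) = -7 + sqrt(u**2 + M**2) = -7 + sqrt(M**2 + u**2))
(H(-6, U)*(-32))*43 = ((-7 + sqrt((-4/7)**2 + (-6)**2))*(-32))*43 = ((-7 + sqrt(16/49 + 36))*(-32))*43 = ((-7 + sqrt(1780/49))*(-32))*43 = ((-7 + 2*sqrt(445)/7)*(-32))*43 = (224 - 64*sqrt(445)/7)*43 = 9632 - 2752*sqrt(445)/7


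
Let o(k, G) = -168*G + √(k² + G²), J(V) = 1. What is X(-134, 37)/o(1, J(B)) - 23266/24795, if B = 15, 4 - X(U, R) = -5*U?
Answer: 1058824954/349882245 + 333*√2/14111 ≈ 3.0596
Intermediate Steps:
X(U, R) = 4 + 5*U (X(U, R) = 4 - (-5)*U = 4 + 5*U)
o(k, G) = √(G² + k²) - 168*G (o(k, G) = -168*G + √(G² + k²) = √(G² + k²) - 168*G)
X(-134, 37)/o(1, J(B)) - 23266/24795 = (4 + 5*(-134))/(√(1² + 1²) - 168*1) - 23266/24795 = (4 - 670)/(√(1 + 1) - 168) - 23266*1/24795 = -666/(√2 - 168) - 23266/24795 = -666/(-168 + √2) - 23266/24795 = -23266/24795 - 666/(-168 + √2)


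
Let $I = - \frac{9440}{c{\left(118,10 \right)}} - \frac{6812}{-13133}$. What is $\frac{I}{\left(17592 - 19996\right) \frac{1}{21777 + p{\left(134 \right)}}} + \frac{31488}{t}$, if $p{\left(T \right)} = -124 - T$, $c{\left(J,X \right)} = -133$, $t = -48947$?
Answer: $- \frac{32917183234239279}{51382607076283} \approx -640.63$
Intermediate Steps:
$I = \frac{124881516}{1746689}$ ($I = - \frac{9440}{-133} - \frac{6812}{-13133} = \left(-9440\right) \left(- \frac{1}{133}\right) - - \frac{6812}{13133} = \frac{9440}{133} + \frac{6812}{13133} = \frac{124881516}{1746689} \approx 71.496$)
$\frac{I}{\left(17592 - 19996\right) \frac{1}{21777 + p{\left(134 \right)}}} + \frac{31488}{t} = \frac{124881516}{1746689 \frac{17592 - 19996}{21777 - 258}} + \frac{31488}{-48947} = \frac{124881516}{1746689 \left(- \frac{2404}{21777 - 258}\right)} + 31488 \left(- \frac{1}{48947}\right) = \frac{124881516}{1746689 \left(- \frac{2404}{21777 - 258}\right)} - \frac{31488}{48947} = \frac{124881516}{1746689 \left(- \frac{2404}{21519}\right)} - \frac{31488}{48947} = \frac{124881516}{1746689} \left(- \frac{21519}{2404}\right) - \frac{31488}{48947} = - \frac{671831335701}{1049760089} - \frac{31488}{48947} = - \frac{32917183234239279}{51382607076283}$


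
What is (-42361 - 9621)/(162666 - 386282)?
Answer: 25991/111808 ≈ 0.23246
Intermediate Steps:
(-42361 - 9621)/(162666 - 386282) = -51982/(-223616) = -51982*(-1/223616) = 25991/111808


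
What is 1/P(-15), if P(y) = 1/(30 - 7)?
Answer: 23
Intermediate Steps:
P(y) = 1/23
1/P(-15) = 1/(1/23) = 23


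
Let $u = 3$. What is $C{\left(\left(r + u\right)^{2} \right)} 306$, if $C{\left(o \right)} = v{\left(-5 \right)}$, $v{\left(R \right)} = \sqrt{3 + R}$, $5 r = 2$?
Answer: $306 i \sqrt{2} \approx 432.75 i$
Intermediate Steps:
$r = \frac{2}{5}$ ($r = \frac{1}{5} \cdot 2 = \frac{2}{5} \approx 0.4$)
$C{\left(o \right)} = i \sqrt{2}$ ($C{\left(o \right)} = \sqrt{3 - 5} = \sqrt{-2} = i \sqrt{2}$)
$C{\left(\left(r + u\right)^{2} \right)} 306 = i \sqrt{2} \cdot 306 = 306 i \sqrt{2}$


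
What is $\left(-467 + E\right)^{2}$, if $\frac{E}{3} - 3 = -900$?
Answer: $9972964$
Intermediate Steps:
$E = -2691$ ($E = 9 + 3 \left(-900\right) = 9 - 2700 = -2691$)
$\left(-467 + E\right)^{2} = \left(-467 - 2691\right)^{2} = \left(-3158\right)^{2} = 9972964$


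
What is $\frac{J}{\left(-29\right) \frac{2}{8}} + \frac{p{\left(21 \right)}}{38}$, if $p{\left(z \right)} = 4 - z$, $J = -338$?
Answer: $\frac{50883}{1102} \approx 46.173$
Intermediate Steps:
$\frac{J}{\left(-29\right) \frac{2}{8}} + \frac{p{\left(21 \right)}}{38} = - \frac{338}{\left(-29\right) \frac{2}{8}} + \frac{4 - 21}{38} = - \frac{338}{\left(-29\right) 2 \cdot \frac{1}{8}} + \left(4 - 21\right) \frac{1}{38} = - \frac{338}{\left(-29\right) \frac{1}{4}} - \frac{17}{38} = - \frac{338}{- \frac{29}{4}} - \frac{17}{38} = \left(-338\right) \left(- \frac{4}{29}\right) - \frac{17}{38} = \frac{1352}{29} - \frac{17}{38} = \frac{50883}{1102}$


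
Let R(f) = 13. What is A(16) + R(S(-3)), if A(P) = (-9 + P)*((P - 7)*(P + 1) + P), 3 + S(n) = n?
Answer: 1196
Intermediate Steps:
S(n) = -3 + n
A(P) = (-9 + P)*(P + (1 + P)*(-7 + P)) (A(P) = (-9 + P)*((-7 + P)*(1 + P) + P) = (-9 + P)*((1 + P)*(-7 + P) + P) = (-9 + P)*(P + (1 + P)*(-7 + P)))
A(16) + R(S(-3)) = (63 + 16**3 - 14*16**2 + 38*16) + 13 = (63 + 4096 - 14*256 + 608) + 13 = (63 + 4096 - 3584 + 608) + 13 = 1183 + 13 = 1196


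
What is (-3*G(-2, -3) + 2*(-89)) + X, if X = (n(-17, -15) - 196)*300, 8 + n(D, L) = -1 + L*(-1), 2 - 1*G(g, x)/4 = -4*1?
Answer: -57250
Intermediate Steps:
G(g, x) = 24 (G(g, x) = 8 - (-16) = 8 - 4*(-4) = 8 + 16 = 24)
n(D, L) = -9 - L (n(D, L) = -8 + (-1 + L*(-1)) = -8 + (-1 - L) = -9 - L)
X = -57000 (X = ((-9 - 1*(-15)) - 196)*300 = ((-9 + 15) - 196)*300 = (6 - 196)*300 = -190*300 = -57000)
(-3*G(-2, -3) + 2*(-89)) + X = (-3*24 + 2*(-89)) - 57000 = (-72 - 178) - 57000 = -250 - 57000 = -57250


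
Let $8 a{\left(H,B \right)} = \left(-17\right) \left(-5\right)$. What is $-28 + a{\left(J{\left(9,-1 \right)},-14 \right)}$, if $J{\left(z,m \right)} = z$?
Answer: $- \frac{139}{8} \approx -17.375$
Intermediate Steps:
$a{\left(H,B \right)} = \frac{85}{8}$ ($a{\left(H,B \right)} = \frac{\left(-17\right) \left(-5\right)}{8} = \frac{1}{8} \cdot 85 = \frac{85}{8}$)
$-28 + a{\left(J{\left(9,-1 \right)},-14 \right)} = -28 + \frac{85}{8} = - \frac{139}{8}$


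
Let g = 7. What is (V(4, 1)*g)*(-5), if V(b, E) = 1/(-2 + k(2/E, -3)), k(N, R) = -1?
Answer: 35/3 ≈ 11.667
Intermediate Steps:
V(b, E) = -1/3 (V(b, E) = 1/(-2 - 1) = 1/(-3) = -1/3)
(V(4, 1)*g)*(-5) = -1/3*7*(-5) = -7/3*(-5) = 35/3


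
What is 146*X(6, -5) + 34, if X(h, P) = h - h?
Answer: 34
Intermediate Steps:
X(h, P) = 0
146*X(6, -5) + 34 = 146*0 + 34 = 0 + 34 = 34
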